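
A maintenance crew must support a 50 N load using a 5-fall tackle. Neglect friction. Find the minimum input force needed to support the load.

Block-and-tackle MA = number of supporting rope parts = 5.
Effort = load / MA = 50 / 5 = 10 N.

10 N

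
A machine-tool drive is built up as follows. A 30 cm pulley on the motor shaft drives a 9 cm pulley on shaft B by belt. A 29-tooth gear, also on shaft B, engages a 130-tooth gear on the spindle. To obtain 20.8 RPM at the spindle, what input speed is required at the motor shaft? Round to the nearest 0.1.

Overall ratio R = 0.3 × 4.4828 = 1.3448.
Required input speed = output speed × R = 20.8 × 1.3448 = 27.972 RPM.

28.0 RPM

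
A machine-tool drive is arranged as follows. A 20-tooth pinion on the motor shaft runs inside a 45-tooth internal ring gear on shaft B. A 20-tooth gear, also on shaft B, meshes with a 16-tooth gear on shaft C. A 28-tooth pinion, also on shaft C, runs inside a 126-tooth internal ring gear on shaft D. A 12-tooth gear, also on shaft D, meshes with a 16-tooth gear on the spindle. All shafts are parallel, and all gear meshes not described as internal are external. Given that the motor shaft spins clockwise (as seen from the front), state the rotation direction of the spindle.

clockwise

the motor shaft → shaft B: internal mesh, same direction → CW.
shaft B → shaft C: external mesh, 1 reversal → CCW.
shaft C → shaft D: internal mesh, same direction → CCW.
shaft D → the spindle: external mesh, 1 reversal → CW.
2 reversals in total — an even number — so the spindle turns the same way as the motor shaft.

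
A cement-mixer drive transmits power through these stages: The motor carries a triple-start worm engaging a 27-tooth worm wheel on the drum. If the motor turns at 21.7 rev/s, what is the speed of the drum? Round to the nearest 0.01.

Worm: ratio = 27/3 = 9, so the drum turns at 21.7 / 9 = 2.4111 rev/s.

2.41 rev/s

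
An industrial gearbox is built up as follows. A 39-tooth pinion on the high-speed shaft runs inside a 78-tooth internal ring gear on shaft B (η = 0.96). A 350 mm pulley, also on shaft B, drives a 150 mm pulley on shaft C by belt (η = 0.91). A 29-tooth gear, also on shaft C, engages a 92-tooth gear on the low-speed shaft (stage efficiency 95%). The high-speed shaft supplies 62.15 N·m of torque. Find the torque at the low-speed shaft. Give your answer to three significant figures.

140 N·m

internal gear 78/39 = 2 → τ = 62.15·2·0.96 = 119.33 N·m
belt 150/350 = 0.42857 → τ = 119.33·0.42857·0.91 = 46.538 N·m
gear mesh 92/29 = 3.1724 → τ = 46.538·3.1724·0.95 = 140.26 N·m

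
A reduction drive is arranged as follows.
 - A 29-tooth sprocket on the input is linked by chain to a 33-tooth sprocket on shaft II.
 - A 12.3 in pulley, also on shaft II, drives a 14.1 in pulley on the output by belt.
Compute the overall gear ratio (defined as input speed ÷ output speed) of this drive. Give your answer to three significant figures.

1.30

Each stage contributes driven/driver: chain 33/29 = 1.1379, belt 14.1/12.3 = 1.1463.
Overall: 1.1379 × 1.1463 = 1.3045.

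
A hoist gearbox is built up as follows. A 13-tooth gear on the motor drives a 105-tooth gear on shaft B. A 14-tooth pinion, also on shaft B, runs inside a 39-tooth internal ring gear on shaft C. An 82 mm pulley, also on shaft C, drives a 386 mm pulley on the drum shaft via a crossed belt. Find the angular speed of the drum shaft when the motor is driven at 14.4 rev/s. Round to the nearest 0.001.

the motor → shaft B (gear mesh, 105/13): 14.4 ÷ 8.0769 = 1.7829 rev/s
shaft B → shaft C (internal gear, 39/14): 1.7829 ÷ 2.7857 = 0.64 rev/s
shaft C → the drum shaft (belt, 386/82): 0.64 ÷ 4.7073 = 0.13596 rev/s

0.136 rev/s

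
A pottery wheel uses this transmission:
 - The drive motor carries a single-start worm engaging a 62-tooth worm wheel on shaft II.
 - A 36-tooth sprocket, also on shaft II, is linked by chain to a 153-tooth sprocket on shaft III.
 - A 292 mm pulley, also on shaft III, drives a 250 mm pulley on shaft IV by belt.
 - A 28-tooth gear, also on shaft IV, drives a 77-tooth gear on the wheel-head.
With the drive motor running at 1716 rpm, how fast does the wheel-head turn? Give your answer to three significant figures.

Worm: ratio = 62/1 = 62, so shaft II turns at 1716 / 62 = 27.677 rpm.
Chain: ratio = 153/36 = 4.25, so shaft III turns at 27.677 / 4.25 = 6.5123 rpm.
Belt: ratio = 250/292 = 0.85616, so shaft IV turns at 6.5123 / 0.85616 = 7.6064 rpm.
Gear mesh: ratio = 77/28 = 2.75, so the wheel-head turns at 7.6064 / 2.75 = 2.766 rpm.

2.77 rpm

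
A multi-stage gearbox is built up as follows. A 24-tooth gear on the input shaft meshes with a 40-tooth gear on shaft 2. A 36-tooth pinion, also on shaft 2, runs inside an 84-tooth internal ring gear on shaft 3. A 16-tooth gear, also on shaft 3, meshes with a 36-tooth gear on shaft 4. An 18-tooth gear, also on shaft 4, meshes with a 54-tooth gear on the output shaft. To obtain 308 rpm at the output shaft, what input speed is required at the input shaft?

8085 rpm

Overall ratio R = 1.6667 × 2.3333 × 2.25 × 3 = 26.25.
Required input speed = output speed × R = 308 × 26.25 = 8085 rpm.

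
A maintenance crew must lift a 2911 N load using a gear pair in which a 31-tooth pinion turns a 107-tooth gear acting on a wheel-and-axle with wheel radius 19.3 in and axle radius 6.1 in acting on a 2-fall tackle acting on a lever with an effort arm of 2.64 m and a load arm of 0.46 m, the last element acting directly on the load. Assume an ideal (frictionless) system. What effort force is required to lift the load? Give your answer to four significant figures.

23.22 N

Gear pair MA = 107/31 = 3.4516.
Wheel-and-axle MA = R/r = 19.3/6.1 = 3.1639.
Block-and-tackle MA = number of supporting rope parts = 2.
Lever MA = effort arm / load arm = 2.64/0.46 = 5.7391.
Combined ideal MA = 3.4516 × 3.1639 × 2 × 5.7391 = 125.35.
Effort = load / MA = 2911 / 125.35 = 23.223 N.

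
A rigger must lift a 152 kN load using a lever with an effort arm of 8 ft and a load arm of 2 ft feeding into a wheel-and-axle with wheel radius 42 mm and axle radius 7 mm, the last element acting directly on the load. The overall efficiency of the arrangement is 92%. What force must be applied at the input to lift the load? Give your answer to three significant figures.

6.88 kN

Lever MA = effort arm / load arm = 8/2 = 4.
Wheel-and-axle MA = R/r = 42/7 = 6.
Combined ideal MA = 4 × 6 = 24.
Actual MA = 24 × 0.92 = 22.08.
Effort = load / actual MA = 152 / 22.08 = 6.8841 kN.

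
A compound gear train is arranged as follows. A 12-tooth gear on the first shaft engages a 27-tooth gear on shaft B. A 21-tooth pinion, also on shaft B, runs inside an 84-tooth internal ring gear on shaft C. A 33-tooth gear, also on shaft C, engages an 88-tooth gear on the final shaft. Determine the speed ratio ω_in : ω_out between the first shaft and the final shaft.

Each stage contributes driven/driver: gear mesh 27/12 = 2.25, internal gear 84/21 = 4, gear mesh 88/33 = 2.6667.
Overall: 2.25 × 4 × 2.6667 = 24.

24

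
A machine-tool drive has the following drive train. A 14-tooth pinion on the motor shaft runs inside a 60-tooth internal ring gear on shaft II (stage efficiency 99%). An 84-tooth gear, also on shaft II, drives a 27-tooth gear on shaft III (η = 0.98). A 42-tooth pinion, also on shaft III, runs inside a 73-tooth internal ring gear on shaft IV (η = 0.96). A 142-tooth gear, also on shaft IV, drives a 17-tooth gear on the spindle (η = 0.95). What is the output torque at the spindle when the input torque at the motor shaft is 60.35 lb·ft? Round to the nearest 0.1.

After the internal gear (60/14): 60.35 × 4.2857 × 0.99 = 256.06 lb·ft
After the gear mesh (27/84): 256.06 × 0.32143 × 0.98 = 80.658 lb·ft
After the internal gear (73/42): 80.658 × 1.7381 × 0.96 = 134.58 lb·ft
After the gear mesh (17/142): 134.58 × 0.11972 × 0.95 = 15.306 lb·ft

15.3 lb·ft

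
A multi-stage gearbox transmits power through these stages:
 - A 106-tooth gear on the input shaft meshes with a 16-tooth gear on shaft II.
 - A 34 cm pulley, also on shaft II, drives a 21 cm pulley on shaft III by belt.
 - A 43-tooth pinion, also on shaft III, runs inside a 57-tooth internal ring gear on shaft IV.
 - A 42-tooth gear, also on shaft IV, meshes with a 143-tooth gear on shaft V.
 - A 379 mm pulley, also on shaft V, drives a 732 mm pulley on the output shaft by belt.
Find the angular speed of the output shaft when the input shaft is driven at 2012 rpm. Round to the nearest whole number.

2476 rpm

the input shaft → shaft II (gear mesh, 16/106): 2012 ÷ 0.15094 = 13330 rpm
shaft II → shaft III (belt, 21/34): 13330 ÷ 0.61765 = 21581 rpm
shaft III → shaft IV (internal gear, 57/43): 21581 ÷ 1.3256 = 16280 rpm
shaft IV → shaft V (gear mesh, 143/42): 16280 ÷ 3.4048 = 4781.7 rpm
shaft V → the output shaft (belt, 732/379): 4781.7 ÷ 1.9314 = 2475.8 rpm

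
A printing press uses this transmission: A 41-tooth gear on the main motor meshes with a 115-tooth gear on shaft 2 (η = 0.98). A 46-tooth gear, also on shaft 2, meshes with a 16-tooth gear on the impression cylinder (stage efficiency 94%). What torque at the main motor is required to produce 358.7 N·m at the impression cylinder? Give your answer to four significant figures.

Overall ratio R = 2.8049 × 0.34783 = 0.97561; overall efficiency η = 0.98 × 0.94 = 0.9212.
Input torque = output torque / (R × η) = 358.7 / (0.97561 × 0.9212) = 399.12 N·m.

399.1 N·m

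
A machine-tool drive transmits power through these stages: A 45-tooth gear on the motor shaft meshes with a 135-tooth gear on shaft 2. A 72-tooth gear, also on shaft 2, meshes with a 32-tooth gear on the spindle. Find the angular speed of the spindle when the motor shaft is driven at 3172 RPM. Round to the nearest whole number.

the motor shaft → shaft 2 (gear mesh, 135/45): 3172 ÷ 3 = 1057.3 RPM
shaft 2 → the spindle (gear mesh, 32/72): 1057.3 ÷ 0.44444 = 2379 RPM

2379 RPM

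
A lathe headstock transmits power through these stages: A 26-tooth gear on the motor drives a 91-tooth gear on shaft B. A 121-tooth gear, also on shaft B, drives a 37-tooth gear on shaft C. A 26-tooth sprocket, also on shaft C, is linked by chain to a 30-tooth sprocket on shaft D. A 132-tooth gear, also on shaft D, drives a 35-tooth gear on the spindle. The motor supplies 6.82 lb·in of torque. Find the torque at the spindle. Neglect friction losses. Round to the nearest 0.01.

After the gear mesh (91/26): 6.82 × 3.5 = 23.87 lb·in
After the gear mesh (37/121): 23.87 × 0.30579 = 7.2991 lb·in
After the chain (30/26): 7.2991 × 1.1538 = 8.422 lb·in
After the gear mesh (35/132): 8.422 × 0.26515 = 2.2331 lb·in

2.23 lb·in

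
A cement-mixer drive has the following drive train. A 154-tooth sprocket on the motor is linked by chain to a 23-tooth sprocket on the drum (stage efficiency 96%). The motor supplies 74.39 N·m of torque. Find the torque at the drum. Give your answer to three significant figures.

Chain: ratio = 23/154 = 0.14935; torque at the drum = 74.39 × 0.14935 × 0.96 = 10.666 N·m.

10.7 N·m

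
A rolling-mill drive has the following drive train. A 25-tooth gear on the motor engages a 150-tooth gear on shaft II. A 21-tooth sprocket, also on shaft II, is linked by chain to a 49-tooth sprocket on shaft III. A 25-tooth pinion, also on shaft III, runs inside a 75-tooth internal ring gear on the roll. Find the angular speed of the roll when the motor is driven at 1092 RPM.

gear mesh 150/25 = 6 → 1092/6 = 182 RPM
chain 49/21 = 2.3333 → 182/2.3333 = 78 RPM
internal gear 75/25 = 3 → 78/3 = 26 RPM

26 RPM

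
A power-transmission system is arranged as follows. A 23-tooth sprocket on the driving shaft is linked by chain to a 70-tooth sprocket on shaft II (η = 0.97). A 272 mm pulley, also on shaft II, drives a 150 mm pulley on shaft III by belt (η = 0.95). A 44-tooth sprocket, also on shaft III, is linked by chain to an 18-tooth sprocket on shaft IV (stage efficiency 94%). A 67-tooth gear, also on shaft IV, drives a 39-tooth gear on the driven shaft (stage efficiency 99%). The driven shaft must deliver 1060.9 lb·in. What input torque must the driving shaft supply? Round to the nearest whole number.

3095 lb·in

Overall ratio R = 3.0435 × 0.55147 × 0.40909 × 0.58209 = 0.39967; overall efficiency η = 0.97 × 0.95 × 0.94 × 0.99 = 0.8575.
Input torque = output torque / (R × η) = 1060.9 / (0.39967 × 0.8575) = 3095.4 lb·in.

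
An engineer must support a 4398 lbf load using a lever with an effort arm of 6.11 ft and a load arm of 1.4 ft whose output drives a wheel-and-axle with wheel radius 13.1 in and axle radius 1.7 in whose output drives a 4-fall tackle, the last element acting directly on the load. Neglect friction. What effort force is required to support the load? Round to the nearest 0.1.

32.7 lbf

Lever MA = effort arm / load arm = 6.11/1.4 = 4.3643.
Wheel-and-axle MA = R/r = 13.1/1.7 = 7.7059.
Block-and-tackle MA = number of supporting rope parts = 4.
Combined ideal MA = 4.3643 × 7.7059 × 4 = 134.52.
Effort = load / MA = 4398 / 134.52 = 32.693 lbf.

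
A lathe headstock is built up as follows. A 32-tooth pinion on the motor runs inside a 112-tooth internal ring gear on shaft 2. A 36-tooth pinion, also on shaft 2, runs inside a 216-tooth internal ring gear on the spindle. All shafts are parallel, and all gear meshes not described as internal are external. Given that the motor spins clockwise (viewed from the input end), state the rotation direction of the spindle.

clockwise

the motor → shaft 2: internal mesh, same direction → CW.
shaft 2 → the spindle: internal mesh, same direction → CW.
0 reversals in total — an even number — so the spindle turns the same way as the motor.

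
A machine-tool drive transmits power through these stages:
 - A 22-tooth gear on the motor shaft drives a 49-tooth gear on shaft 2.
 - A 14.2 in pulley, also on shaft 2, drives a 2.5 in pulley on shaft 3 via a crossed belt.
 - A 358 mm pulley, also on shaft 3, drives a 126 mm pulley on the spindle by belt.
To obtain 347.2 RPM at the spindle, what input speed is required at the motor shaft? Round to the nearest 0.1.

Overall ratio R = 2.2273 × 0.17606 × 0.35196 = 0.13801.
Required input speed = output speed × R = 347.2 × 0.13801 = 47.917 RPM.

47.9 RPM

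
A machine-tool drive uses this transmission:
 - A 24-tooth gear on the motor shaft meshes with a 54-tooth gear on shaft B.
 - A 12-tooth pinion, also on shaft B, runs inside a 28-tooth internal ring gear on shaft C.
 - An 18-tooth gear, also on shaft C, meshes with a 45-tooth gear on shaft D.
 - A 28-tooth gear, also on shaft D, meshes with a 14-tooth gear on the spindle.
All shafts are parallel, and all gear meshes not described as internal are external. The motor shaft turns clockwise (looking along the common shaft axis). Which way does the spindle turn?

counterclockwise

the motor shaft → shaft B: external mesh, 1 reversal → CCW.
shaft B → shaft C: internal mesh, same direction → CCW.
shaft C → shaft D: external mesh, 1 reversal → CW.
shaft D → the spindle: external mesh, 1 reversal → CCW.
3 reversals in total — an odd number — so the spindle turns opposite to the motor shaft.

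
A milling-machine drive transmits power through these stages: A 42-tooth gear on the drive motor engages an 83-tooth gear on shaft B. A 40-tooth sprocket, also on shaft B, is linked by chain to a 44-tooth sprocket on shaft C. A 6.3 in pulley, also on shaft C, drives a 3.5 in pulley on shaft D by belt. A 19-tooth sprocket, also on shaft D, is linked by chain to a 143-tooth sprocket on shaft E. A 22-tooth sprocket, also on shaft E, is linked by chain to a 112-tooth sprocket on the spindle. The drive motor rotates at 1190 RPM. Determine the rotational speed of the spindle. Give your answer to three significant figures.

gear mesh 83/42 = 1.9762 → 1190/1.9762 = 602.17 RPM
chain 44/40 = 1.1 → 602.17/1.1 = 547.43 RPM
belt 3.5/6.3 = 0.55556 → 547.43/0.55556 = 985.37 RPM
chain 143/19 = 7.5263 → 985.37/7.5263 = 130.92 RPM
chain 112/22 = 5.0909 → 130.92/5.0909 = 25.717 RPM

25.7 RPM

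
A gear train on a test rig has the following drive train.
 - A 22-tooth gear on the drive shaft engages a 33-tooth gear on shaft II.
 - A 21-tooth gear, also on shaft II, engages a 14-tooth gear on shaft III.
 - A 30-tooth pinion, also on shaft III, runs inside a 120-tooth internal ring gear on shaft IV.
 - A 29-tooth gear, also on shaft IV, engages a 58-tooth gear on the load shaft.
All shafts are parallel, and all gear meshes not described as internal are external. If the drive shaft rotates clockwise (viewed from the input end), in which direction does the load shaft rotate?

the drive shaft → shaft II: external mesh, 1 reversal → CCW.
shaft II → shaft III: external mesh, 1 reversal → CW.
shaft III → shaft IV: internal mesh, same direction → CW.
shaft IV → the load shaft: external mesh, 1 reversal → CCW.
3 reversals in total — an odd number — so the load shaft turns opposite to the drive shaft.

counterclockwise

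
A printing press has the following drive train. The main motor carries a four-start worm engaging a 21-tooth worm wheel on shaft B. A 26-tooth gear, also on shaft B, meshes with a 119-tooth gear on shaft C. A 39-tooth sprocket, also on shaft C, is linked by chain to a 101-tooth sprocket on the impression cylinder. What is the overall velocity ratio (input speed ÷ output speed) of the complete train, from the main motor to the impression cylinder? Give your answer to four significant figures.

62.23

Each stage contributes driven/driver: worm 21/4 = 5.25, gear mesh 119/26 = 4.5769, chain 101/39 = 2.5897.
Overall: 5.25 × 4.5769 × 2.5897 = 62.229.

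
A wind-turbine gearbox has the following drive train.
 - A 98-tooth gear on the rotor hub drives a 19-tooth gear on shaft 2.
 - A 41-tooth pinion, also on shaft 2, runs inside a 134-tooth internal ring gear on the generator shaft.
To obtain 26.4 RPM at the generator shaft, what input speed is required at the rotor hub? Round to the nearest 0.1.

16.7 RPM

Overall ratio R = 0.19388 × 3.2683 = 0.63365.
Required input speed = output speed × R = 26.4 × 0.63365 = 16.728 RPM.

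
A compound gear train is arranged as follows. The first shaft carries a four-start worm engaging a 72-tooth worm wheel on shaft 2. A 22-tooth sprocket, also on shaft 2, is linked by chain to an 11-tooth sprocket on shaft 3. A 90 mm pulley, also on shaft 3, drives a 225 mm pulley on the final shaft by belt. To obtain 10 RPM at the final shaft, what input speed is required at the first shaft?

Overall ratio R = 18 × 0.5 × 2.5 = 22.5.
Required input speed = output speed × R = 10 × 22.5 = 225 RPM.

225 RPM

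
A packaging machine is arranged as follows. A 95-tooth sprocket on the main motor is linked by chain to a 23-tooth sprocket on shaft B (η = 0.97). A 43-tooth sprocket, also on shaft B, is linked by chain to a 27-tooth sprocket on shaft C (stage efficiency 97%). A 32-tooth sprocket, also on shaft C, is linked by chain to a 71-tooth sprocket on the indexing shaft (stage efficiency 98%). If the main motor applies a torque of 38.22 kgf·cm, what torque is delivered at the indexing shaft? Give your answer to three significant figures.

11.9 kgf·cm

Chain: ratio = 23/95 = 0.24211; torque at shaft B = 38.22 × 0.24211 × 0.97 = 8.9757 kgf·cm.
Chain: ratio = 27/43 = 0.62791; torque at shaft C = 8.9757 × 0.62791 × 0.97 = 5.4668 kgf·cm.
Chain: ratio = 71/32 = 2.2188; torque at the indexing shaft = 5.4668 × 2.2188 × 0.98 = 11.887 kgf·cm.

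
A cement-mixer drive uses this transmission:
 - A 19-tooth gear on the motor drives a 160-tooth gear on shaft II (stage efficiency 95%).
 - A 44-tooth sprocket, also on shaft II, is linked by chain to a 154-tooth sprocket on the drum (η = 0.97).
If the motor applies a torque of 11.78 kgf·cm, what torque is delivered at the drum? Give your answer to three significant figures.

320 kgf·cm

After the gear mesh (160/19): 11.78 × 8.4211 × 0.95 = 94.24 kgf·cm
After the chain (154/44): 94.24 × 3.5 × 0.97 = 319.94 kgf·cm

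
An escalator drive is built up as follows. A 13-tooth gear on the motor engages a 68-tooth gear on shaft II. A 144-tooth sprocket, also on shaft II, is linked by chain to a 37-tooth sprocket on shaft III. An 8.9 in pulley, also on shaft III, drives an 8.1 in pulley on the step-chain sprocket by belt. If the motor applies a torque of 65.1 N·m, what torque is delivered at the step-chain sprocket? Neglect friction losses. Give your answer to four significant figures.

79.63 N·m

Gear mesh: ratio = 68/13 = 5.2308; torque at shaft II = 65.1 × 5.2308 = 340.52 N·m.
Chain: ratio = 37/144 = 0.25694; torque at shaft III = 340.52 × 0.25694 = 87.496 N·m.
Belt: ratio = 8.1/8.9 = 0.91011; torque at the step-chain sprocket = 87.496 × 0.91011 = 79.631 N·m.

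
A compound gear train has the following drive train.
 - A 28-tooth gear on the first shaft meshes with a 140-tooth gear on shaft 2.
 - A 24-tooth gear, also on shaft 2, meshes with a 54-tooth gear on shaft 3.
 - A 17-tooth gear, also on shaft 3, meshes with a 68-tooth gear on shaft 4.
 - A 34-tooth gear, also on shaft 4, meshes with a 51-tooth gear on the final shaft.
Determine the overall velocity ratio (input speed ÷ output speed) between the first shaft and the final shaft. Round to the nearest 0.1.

Each stage contributes driven/driver: gear mesh 140/28 = 5, gear mesh 54/24 = 2.25, gear mesh 68/17 = 4, gear mesh 51/34 = 1.5.
Overall: 5 × 2.25 × 4 × 1.5 = 67.5.

67.5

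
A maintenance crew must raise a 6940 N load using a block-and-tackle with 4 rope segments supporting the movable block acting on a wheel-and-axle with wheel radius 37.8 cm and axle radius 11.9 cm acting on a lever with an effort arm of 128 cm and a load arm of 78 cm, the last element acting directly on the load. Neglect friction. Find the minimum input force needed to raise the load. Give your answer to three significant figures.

Block-and-tackle MA = number of supporting rope parts = 4.
Wheel-and-axle MA = R/r = 37.8/11.9 = 3.1765.
Lever MA = effort arm / load arm = 128/78 = 1.641.
Combined ideal MA = 4 × 3.1765 × 1.641 = 20.851.
Effort = load / MA = 6940 / 20.851 = 332.84 N.

333 N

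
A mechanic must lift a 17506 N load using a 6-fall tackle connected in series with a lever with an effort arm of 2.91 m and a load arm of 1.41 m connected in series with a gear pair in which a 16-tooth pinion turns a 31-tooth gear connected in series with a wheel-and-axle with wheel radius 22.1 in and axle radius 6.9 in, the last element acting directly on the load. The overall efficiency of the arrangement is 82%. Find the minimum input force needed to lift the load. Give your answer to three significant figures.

Block-and-tackle MA = number of supporting rope parts = 6.
Lever MA = effort arm / load arm = 2.91/1.41 = 2.0638.
Gear pair MA = 31/16 = 1.9375.
Wheel-and-axle MA = R/r = 22.1/6.9 = 3.2029.
Combined ideal MA = 6 × 2.0638 × 1.9375 × 3.2029 = 76.844.
Actual MA = 76.844 × 0.82 = 63.012.
Effort = load / actual MA = 17506 / 63.012 = 277.82 N.

278 N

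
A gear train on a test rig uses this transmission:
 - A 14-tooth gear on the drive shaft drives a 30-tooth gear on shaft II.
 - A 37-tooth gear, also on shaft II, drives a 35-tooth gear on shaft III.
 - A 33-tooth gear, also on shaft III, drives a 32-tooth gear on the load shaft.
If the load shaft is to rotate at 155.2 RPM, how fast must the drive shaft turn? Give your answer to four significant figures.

Overall ratio R = 2.1429 × 0.94595 × 0.9697 = 1.9656.
Required input speed = output speed × R = 155.2 × 1.9656 = 305.06 RPM.

305.1 RPM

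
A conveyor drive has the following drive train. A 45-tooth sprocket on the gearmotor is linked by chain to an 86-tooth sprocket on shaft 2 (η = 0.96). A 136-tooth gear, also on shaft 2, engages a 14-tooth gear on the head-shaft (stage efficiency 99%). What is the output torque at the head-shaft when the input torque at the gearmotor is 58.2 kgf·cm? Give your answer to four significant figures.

10.88 kgf·cm

chain 86/45 = 1.9111 → τ = 58.2·1.9111·0.96 = 106.78 kgf·cm
gear mesh 14/136 = 0.10294 → τ = 106.78·0.10294·0.99 = 10.882 kgf·cm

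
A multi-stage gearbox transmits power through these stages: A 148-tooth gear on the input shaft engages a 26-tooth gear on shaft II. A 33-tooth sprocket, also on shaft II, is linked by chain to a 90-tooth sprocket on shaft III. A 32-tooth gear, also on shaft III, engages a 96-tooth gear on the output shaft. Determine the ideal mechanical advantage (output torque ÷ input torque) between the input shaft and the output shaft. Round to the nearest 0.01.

Each stage contributes driven/driver: gear mesh 26/148 = 0.17568, chain 90/33 = 2.7273, gear mesh 96/32 = 3.
Overall: 0.17568 × 2.7273 × 3 = 1.4373.

1.44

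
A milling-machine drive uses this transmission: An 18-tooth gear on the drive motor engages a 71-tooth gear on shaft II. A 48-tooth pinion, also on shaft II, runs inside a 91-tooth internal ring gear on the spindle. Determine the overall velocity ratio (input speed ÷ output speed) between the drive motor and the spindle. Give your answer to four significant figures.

Each stage contributes driven/driver: gear mesh 71/18 = 3.9444, internal gear 91/48 = 1.8958.
Overall: 3.9444 × 1.8958 = 7.478.

7.478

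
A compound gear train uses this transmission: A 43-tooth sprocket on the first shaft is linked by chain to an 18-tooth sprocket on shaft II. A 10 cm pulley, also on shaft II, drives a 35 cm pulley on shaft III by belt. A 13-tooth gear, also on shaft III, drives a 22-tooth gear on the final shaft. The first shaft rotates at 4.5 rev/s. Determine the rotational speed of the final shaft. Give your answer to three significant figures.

1.81 rev/s

the first shaft → shaft II (chain, 18/43): 4.5 ÷ 0.4186 = 10.75 rev/s
shaft II → shaft III (belt, 35/10): 10.75 ÷ 3.5 = 3.0714 rev/s
shaft III → the final shaft (gear mesh, 22/13): 3.0714 ÷ 1.6923 = 1.8149 rev/s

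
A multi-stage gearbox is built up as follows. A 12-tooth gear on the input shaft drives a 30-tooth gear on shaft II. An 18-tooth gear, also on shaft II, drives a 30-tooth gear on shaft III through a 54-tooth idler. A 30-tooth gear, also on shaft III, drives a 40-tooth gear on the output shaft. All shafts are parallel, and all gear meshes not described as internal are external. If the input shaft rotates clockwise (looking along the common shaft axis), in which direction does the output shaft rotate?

clockwise

the input shaft → shaft II: external mesh, 1 reversal → CCW.
shaft II → shaft III: driver → idler → driven is 2 external meshes, 2 reversals → CCW.
shaft III → the output shaft: external mesh, 1 reversal → CW.
4 reversals in total — an even number — so the output shaft turns the same way as the input shaft.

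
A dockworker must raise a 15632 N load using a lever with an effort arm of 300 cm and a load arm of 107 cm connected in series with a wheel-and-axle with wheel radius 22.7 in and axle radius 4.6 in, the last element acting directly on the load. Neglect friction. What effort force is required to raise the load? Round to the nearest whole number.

1130 N

Lever MA = effort arm / load arm = 300/107 = 2.8037.
Wheel-and-axle MA = R/r = 22.7/4.6 = 4.9348.
Combined ideal MA = 2.8037 × 4.9348 = 13.836.
Effort = load / MA = 15632 / 13.836 = 1129.8 N.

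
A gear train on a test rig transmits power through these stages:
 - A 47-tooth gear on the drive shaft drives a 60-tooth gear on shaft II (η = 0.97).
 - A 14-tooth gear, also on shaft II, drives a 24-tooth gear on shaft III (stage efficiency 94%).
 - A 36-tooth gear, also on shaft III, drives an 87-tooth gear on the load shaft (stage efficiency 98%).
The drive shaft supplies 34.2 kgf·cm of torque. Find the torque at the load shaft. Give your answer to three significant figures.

162 kgf·cm

gear mesh 60/47 = 1.2766 → τ = 34.2·1.2766·0.97 = 42.35 kgf·cm
gear mesh 24/14 = 1.7143 → τ = 42.35·1.7143·0.94 = 68.244 kgf·cm
gear mesh 87/36 = 2.4167 → τ = 68.244·2.4167·0.98 = 161.62 kgf·cm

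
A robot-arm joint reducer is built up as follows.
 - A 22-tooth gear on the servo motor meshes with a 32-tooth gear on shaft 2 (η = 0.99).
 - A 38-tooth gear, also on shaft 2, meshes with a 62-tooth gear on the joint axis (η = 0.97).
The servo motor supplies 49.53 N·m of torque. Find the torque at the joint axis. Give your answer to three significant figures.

113 N·m

Gear mesh: ratio = 32/22 = 1.4545; torque at shaft 2 = 49.53 × 1.4545 × 0.99 = 71.323 N·m.
Gear mesh: ratio = 62/38 = 1.6316; torque at the joint axis = 71.323 × 1.6316 × 0.97 = 112.88 N·m.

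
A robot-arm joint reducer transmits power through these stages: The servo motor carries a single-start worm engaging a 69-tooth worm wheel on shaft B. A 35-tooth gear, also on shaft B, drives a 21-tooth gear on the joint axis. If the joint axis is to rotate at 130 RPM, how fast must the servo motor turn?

5382 RPM

Overall ratio R = 69 × 0.6 = 41.4.
Required input speed = output speed × R = 130 × 41.4 = 5382 RPM.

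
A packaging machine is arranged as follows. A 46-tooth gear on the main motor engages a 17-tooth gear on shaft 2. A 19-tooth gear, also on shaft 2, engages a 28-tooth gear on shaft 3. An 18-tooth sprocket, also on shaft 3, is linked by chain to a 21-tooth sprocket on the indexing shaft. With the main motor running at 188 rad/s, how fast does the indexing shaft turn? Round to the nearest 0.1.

gear mesh 17/46 = 0.36957 → 188/0.36957 = 508.71 rad/s
gear mesh 28/19 = 1.4737 → 508.71/1.4737 = 345.19 rad/s
chain 21/18 = 1.1667 → 345.19/1.1667 = 295.88 rad/s

295.9 rad/s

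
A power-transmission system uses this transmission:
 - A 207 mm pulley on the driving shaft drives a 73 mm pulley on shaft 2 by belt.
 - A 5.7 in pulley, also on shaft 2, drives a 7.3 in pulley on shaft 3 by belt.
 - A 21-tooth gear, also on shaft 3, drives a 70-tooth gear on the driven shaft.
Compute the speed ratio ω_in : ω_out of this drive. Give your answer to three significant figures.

1.51

Each stage contributes driven/driver: belt 73/207 = 0.35266, belt 7.3/5.7 = 1.2807, gear mesh 70/21 = 3.3333.
Overall: 0.35266 × 1.2807 × 3.3333 = 1.5055.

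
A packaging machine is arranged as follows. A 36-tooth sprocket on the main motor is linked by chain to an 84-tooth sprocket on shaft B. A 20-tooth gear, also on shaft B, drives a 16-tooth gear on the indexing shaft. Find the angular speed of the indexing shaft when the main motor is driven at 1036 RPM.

555 RPM

Chain: ratio = 84/36 = 2.3333, so shaft B turns at 1036 / 2.3333 = 444 RPM.
Gear mesh: ratio = 16/20 = 0.8, so the indexing shaft turns at 444 / 0.8 = 555 RPM.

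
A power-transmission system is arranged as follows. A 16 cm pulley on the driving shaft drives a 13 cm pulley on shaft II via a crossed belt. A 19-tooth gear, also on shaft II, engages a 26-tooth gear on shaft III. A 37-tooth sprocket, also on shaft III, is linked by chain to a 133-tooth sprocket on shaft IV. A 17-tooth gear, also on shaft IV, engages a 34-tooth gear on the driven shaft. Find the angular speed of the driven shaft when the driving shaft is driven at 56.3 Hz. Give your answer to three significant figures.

7.04 Hz

Belt: ratio = 13/16 = 0.8125, so shaft II turns at 56.3 / 0.8125 = 69.292 Hz.
Gear mesh: ratio = 26/19 = 1.3684, so shaft III turns at 69.292 / 1.3684 = 50.637 Hz.
Chain: ratio = 133/37 = 3.5946, so shaft IV turns at 50.637 / 3.5946 = 14.087 Hz.
Gear mesh: ratio = 34/17 = 2, so the driven shaft turns at 14.087 / 2 = 7.0434 Hz.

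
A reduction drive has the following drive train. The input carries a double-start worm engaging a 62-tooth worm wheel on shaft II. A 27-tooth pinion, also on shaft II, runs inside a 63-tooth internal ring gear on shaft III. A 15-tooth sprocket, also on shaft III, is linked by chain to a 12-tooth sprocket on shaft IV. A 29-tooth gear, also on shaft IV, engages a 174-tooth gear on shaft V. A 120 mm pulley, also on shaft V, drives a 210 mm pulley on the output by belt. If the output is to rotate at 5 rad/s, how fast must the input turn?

Overall ratio R = 31 × 2.3333 × 0.8 × 6 × 1.75 = 607.6.
Required input speed = output speed × R = 5 × 607.6 = 3038 rad/s.

3038 rad/s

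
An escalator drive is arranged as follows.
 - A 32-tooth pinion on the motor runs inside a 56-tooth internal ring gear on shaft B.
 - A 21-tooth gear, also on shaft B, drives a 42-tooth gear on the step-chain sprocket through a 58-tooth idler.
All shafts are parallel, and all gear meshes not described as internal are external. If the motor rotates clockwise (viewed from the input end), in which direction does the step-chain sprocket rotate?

the motor → shaft B: internal mesh, same direction → CW.
shaft B → the step-chain sprocket: driver → idler → driven is 2 external meshes, 2 reversals → CW.
2 reversals in total — an even number — so the step-chain sprocket turns the same way as the motor.

clockwise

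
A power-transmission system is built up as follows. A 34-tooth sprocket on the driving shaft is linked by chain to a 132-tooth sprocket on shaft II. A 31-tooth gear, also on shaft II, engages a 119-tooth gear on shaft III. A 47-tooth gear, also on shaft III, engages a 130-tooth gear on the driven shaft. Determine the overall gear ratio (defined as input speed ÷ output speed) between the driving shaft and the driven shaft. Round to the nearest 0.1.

Each stage contributes driven/driver: chain 132/34 = 3.8824, gear mesh 119/31 = 3.8387, gear mesh 130/47 = 2.766.
Overall: 3.8824 × 3.8387 × 2.766 = 41.222.

41.2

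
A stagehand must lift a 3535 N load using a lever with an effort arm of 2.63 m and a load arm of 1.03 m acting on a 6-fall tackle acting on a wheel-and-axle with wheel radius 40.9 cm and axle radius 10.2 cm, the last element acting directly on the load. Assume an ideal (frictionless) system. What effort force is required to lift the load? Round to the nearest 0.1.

57.5 N

Lever MA = effort arm / load arm = 2.63/1.03 = 2.5534.
Block-and-tackle MA = number of supporting rope parts = 6.
Wheel-and-axle MA = R/r = 40.9/10.2 = 4.0098.
Combined ideal MA = 2.5534 × 6 × 4.0098 = 61.432.
Effort = load / MA = 3535 / 61.432 = 57.544 N.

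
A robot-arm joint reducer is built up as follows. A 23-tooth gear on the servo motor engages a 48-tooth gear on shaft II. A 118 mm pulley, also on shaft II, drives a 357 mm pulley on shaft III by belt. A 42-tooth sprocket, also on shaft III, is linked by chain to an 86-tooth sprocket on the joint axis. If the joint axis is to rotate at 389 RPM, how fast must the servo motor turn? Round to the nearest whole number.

5029 RPM

Overall ratio R = 2.087 × 3.0254 × 2.0476 = 12.929.
Required input speed = output speed × R = 389 × 12.929 = 5029.2 RPM.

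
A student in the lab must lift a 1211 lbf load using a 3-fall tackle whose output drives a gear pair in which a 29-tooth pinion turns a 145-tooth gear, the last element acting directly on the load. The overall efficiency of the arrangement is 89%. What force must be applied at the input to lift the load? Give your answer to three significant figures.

90.7 lbf

Block-and-tackle MA = number of supporting rope parts = 3.
Gear pair MA = 145/29 = 5.
Combined ideal MA = 3 × 5 = 15.
Actual MA = 15 × 0.89 = 13.35.
Effort = load / actual MA = 1211 / 13.35 = 90.712 lbf.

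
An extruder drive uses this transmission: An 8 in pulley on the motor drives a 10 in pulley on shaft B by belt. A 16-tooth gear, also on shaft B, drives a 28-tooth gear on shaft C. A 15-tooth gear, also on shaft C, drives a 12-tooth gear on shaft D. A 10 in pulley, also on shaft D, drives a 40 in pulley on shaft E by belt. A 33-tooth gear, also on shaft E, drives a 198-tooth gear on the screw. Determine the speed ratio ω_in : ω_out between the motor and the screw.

Each stage contributes driven/driver: belt 10/8 = 1.25, gear mesh 28/16 = 1.75, gear mesh 12/15 = 0.8, belt 40/10 = 4, gear mesh 198/33 = 6.
Overall: 1.25 × 1.75 × 0.8 × 4 × 6 = 42.

42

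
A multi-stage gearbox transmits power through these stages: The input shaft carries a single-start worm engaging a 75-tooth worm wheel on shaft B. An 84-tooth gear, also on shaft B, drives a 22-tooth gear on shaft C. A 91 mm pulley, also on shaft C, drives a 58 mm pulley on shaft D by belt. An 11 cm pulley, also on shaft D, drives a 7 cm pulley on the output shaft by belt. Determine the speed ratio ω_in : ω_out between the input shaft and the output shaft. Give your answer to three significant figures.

7.97

Each stage contributes driven/driver: worm 75/1 = 75, gear mesh 22/84 = 0.2619, belt 58/91 = 0.63736, belt 7/11 = 0.63636.
Overall: 75 × 0.2619 × 0.63736 × 0.63636 = 7.967.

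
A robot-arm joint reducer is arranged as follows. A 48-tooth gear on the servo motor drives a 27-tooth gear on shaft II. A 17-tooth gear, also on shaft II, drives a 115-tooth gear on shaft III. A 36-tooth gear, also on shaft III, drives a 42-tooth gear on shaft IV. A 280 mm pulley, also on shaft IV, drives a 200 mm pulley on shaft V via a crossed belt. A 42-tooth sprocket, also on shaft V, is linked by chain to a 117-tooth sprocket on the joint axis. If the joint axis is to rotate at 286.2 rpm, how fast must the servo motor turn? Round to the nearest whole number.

Overall ratio R = 0.5625 × 6.7647 × 1.1667 × 0.71429 × 2.7857 = 8.8334.
Required input speed = output speed × R = 286.2 × 8.8334 = 2528.1 rpm.

2528 rpm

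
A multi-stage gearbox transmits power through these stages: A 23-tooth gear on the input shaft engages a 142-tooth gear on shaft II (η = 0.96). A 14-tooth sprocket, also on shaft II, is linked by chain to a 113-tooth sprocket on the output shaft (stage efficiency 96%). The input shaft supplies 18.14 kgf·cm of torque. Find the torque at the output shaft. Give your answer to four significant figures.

Gear mesh: ratio = 142/23 = 6.1739; torque at shaft II = 18.14 × 6.1739 × 0.96 = 107.51 kgf·cm.
Chain: ratio = 113/14 = 8.0714; torque at the output shaft = 107.51 × 8.0714 × 0.96 = 833.09 kgf·cm.

833.1 kgf·cm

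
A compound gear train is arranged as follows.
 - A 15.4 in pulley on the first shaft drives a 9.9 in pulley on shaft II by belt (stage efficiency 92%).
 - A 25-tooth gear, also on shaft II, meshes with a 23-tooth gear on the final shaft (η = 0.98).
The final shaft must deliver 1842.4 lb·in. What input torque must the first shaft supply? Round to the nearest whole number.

3455 lb·in

Overall ratio R = 0.64286 × 0.92 = 0.59143; overall efficiency η = 0.92 × 0.98 = 0.9016.
Input torque = output torque / (R × η) = 1842.4 / (0.59143 × 0.9016) = 3455.2 lb·in.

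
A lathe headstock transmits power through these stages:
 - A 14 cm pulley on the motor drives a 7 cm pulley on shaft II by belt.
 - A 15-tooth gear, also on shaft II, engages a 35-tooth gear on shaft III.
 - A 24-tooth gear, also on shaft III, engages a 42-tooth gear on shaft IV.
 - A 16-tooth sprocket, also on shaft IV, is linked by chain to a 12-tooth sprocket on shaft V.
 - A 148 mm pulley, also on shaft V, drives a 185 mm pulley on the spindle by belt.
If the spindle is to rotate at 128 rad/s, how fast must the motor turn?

Overall ratio R = 0.5 × 2.3333 × 1.75 × 0.75 × 1.25 = 1.9141.
Required input speed = output speed × R = 128 × 1.9141 = 245 rad/s.

245 rad/s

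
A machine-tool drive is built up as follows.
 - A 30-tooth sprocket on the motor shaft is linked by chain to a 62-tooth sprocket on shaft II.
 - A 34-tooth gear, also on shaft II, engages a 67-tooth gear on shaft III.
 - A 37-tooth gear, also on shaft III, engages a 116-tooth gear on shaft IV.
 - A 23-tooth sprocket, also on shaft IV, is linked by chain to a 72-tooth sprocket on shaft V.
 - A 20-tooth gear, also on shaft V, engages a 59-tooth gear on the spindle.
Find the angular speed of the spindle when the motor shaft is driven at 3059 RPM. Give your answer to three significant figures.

25.9 RPM

chain 62/30 = 2.0667 → 3059/2.0667 = 1480.2 RPM
gear mesh 67/34 = 1.9706 → 1480.2/1.9706 = 751.13 RPM
gear mesh 116/37 = 3.1351 → 751.13/3.1351 = 239.58 RPM
chain 72/23 = 3.1304 → 239.58/3.1304 = 76.534 RPM
gear mesh 59/20 = 2.95 → 76.534/2.95 = 25.944 RPM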